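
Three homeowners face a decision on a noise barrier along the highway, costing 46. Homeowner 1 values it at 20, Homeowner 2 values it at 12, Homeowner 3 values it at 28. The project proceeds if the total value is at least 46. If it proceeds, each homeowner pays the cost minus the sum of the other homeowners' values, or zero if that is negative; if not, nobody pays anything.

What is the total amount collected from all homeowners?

Total value 60 ≥ cost 46, so it is built.
Homeowner 1: others sum to 40; max(0, 46 - 40) = 6.
Homeowner 2: others sum to 48; max(0, 46 - 48) = 0.
Homeowner 3: others sum to 32; max(0, 46 - 32) = 14.
Total collected = 6 + 0 + 14 = 20.

20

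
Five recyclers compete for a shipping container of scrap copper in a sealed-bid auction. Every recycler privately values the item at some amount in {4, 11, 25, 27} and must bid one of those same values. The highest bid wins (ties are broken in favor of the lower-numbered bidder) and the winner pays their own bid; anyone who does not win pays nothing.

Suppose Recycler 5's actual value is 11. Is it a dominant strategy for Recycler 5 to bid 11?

Yes

Check each profile of the others' bids and compare truth against every alternative bid.
Others bid (4, 4, 4, 4): truth gives 0, best alternative gives 0.
Others bid (4, 4, 4, 11): truth gives 0, best alternative gives 0.
Others bid (4, 4, 4, 25): truth gives 0, best alternative gives 0.
Others bid (4, 4, 4, 27): truth gives 0, best alternative gives 0.
Others bid (4, 4, 11, 4): truth gives 0, best alternative gives 0.
Others bid (4, 4, 11, 11): truth gives 0, best alternative gives 0.
(Remaining 250 profiles checked similarly; truth is weakly best in each.)
In every case the truthful bid is at least as good as any alternative, so it is a dominant strategy.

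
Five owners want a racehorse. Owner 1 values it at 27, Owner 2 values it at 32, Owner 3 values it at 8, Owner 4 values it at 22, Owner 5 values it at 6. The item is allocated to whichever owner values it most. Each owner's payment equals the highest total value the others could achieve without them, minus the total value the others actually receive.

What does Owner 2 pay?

27

Owner 2 has the highest value and receives the item.
Without Owner 2, the item would go to the next-highest value, 27, so the others could achieve 27.
With Owner 2 present and winning, the others receive nothing, so their total is 0.
Payment = 27 - 0 = 27.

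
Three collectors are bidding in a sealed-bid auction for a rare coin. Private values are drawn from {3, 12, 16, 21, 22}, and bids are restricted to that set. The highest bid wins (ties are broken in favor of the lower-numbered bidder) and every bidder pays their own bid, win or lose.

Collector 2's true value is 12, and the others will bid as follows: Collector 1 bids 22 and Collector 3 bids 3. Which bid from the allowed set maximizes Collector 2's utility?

Bid 3: loses but pays 3, utility -3.
Bid 12: loses but pays 12, utility -12.
Bid 16: loses but pays 16, utility -16.
Bid 21: loses but pays 21, utility -21.
Bid 22: loses but pays 22, utility -22.
The best choice is 3 with utility -3.

3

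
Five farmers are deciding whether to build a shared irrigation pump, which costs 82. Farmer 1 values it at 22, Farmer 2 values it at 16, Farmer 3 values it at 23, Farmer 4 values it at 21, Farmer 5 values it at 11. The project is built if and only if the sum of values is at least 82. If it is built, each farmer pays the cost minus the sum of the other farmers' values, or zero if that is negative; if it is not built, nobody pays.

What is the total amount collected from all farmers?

Total value 93 ≥ cost 82, so it is built.
Farmer 1: others sum to 71; max(0, 82 - 71) = 11.
Farmer 2: others sum to 77; max(0, 82 - 77) = 5.
Farmer 3: others sum to 70; max(0, 82 - 70) = 12.
Farmer 4: others sum to 72; max(0, 82 - 72) = 10.
Farmer 5: others sum to 82; max(0, 82 - 82) = 0.
Total collected = 11 + 5 + 12 + 10 + 0 = 38.

38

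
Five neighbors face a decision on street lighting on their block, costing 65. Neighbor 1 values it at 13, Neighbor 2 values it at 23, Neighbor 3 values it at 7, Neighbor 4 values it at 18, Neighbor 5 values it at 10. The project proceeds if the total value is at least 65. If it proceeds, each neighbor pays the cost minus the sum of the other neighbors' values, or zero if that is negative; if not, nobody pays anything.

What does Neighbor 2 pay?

17

Total value 71 ≥ cost 65, so the project is built.
The other neighbors' values sum to 48.
Cost minus that sum is 65 - 48 = 17.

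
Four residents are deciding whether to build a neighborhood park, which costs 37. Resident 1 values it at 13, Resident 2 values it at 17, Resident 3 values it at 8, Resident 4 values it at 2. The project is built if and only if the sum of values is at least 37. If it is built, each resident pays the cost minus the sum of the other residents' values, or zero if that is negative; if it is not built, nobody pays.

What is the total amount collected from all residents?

Total value 40 ≥ cost 37, so it is built.
Resident 1: others sum to 27; max(0, 37 - 27) = 10.
Resident 2: others sum to 23; max(0, 37 - 23) = 14.
Resident 3: others sum to 32; max(0, 37 - 32) = 5.
Resident 4: others sum to 38; max(0, 37 - 38) = 0.
Total collected = 10 + 14 + 5 + 0 = 29.

29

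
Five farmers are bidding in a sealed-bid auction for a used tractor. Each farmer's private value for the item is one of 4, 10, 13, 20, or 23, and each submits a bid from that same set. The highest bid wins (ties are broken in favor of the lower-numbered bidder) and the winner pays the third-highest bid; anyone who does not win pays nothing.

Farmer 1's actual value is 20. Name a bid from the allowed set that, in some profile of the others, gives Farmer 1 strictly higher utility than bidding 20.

Suppose Farmer 2 bids 4, Farmer 3 bids 4, Farmer 4 bids 4 and Farmer 5 bids 23.
Bid 20: loses, pays 0, utility 0.
Bid 23: wins, pays 4, utility 20 - 4 = 16.
So bidding 23 beats truth here (16 > 0).

23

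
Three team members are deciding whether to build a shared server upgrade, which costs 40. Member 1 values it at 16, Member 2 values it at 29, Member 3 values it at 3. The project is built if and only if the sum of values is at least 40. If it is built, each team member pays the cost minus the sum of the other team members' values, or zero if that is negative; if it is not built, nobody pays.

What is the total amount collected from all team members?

29

Total value 48 ≥ cost 40, so it is built.
Member 1: others sum to 32; max(0, 40 - 32) = 8.
Member 2: others sum to 19; max(0, 40 - 19) = 21.
Member 3: others sum to 45; max(0, 40 - 45) = 0.
Total collected = 8 + 21 + 0 = 29.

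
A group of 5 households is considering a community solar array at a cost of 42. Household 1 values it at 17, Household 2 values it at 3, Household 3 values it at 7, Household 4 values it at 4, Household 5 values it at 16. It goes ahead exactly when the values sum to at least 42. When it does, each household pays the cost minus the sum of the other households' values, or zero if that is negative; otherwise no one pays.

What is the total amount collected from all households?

25

Total value 47 ≥ cost 42, so it is built.
Household 1: others sum to 30; max(0, 42 - 30) = 12.
Household 2: others sum to 44; max(0, 42 - 44) = 0.
Household 3: others sum to 40; max(0, 42 - 40) = 2.
Household 4: others sum to 43; max(0, 42 - 43) = 0.
Household 5: others sum to 31; max(0, 42 - 31) = 11.
Total collected = 12 + 0 + 2 + 0 + 11 = 25.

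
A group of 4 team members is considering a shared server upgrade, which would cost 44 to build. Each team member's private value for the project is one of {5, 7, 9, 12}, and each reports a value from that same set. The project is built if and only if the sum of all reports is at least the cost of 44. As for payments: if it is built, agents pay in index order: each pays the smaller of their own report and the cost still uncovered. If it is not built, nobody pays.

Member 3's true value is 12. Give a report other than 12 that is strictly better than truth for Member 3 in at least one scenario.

Suppose Member 1 reports 12, Member 2 reports 12 and Member 4 reports 12.
Report 12: project built, pays 12, utility 12 - 12 = 0.
Report 9: project built, pays 9, utility 12 - 9 = 3.
So reporting 9 beats truth here (3 > 0).

9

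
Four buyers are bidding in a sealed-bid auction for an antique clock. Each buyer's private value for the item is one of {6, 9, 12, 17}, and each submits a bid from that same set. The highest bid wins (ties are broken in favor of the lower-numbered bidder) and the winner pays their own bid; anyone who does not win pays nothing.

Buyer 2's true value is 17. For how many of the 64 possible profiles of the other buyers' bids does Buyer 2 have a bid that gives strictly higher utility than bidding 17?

18

Others bid (6, 6, 6): truth gives 0; bid 9 gives 8 > 0. Violating.
Others bid (6, 6, 9): truth gives 0; bid 9 gives 8 > 0. Violating.
Others bid (6, 6, 12): truth gives 0; bid 12 gives 5 > 0. Violating.
Others bid (6, 9, 6): truth gives 0; bid 9 gives 8 > 0. Violating.
Others bid (6, 6, 17): truth gives 0; no alternative beats it.
Others bid (6, 9, 17): truth gives 0; no alternative beats it.
(Checking all 64 profiles: 18 have a profitable deviation, 46 do not.)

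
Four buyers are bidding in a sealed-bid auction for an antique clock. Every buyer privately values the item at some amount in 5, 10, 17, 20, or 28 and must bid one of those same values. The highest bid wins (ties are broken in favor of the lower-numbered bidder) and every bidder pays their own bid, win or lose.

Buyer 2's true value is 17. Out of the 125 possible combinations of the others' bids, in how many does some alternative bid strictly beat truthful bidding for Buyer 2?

111

Others bid (5, 5, 5): truth gives 0; bid 10 gives 7 > 0. Violating.
Others bid (5, 5, 10): truth gives 0; bid 10 gives 7 > 0. Violating.
Others bid (5, 5, 20): truth gives -17; bid 20 gives -3 > -17. Violating.
Others bid (5, 5, 28): truth gives -17; bid 5 gives -5 > -17. Violating.
Others bid (5, 5, 17): truth gives 0; no alternative beats it.
Others bid (5, 10, 17): truth gives 0; no alternative beats it.
(Checking all 125 profiles: 111 have a profitable deviation, 14 do not.)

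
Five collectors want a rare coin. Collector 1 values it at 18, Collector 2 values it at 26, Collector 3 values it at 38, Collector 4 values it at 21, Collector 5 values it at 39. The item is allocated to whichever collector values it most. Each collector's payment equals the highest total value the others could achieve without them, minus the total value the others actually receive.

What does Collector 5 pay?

38

Collector 5 has the highest value and receives the item.
Without Collector 5, the item would go to the next-highest value, 38, so the others could achieve 38.
With Collector 5 present and winning, the others receive nothing, so their total is 0.
Payment = 38 - 0 = 38.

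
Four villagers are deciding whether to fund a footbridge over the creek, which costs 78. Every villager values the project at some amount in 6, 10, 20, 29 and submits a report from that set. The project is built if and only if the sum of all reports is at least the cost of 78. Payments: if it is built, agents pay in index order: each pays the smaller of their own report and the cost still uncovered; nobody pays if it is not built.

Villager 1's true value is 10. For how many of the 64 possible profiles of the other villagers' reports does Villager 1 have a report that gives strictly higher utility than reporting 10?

Others report (20, 29, 29): truth gives 0; report 6 gives 4 > 0. Violating.
Others report (29, 20, 29): truth gives 0; report 6 gives 4 > 0. Violating.
Others report (29, 29, 20): truth gives 0; report 6 gives 4 > 0. Violating.
Others report (29, 29, 29): truth gives 0; report 6 gives 4 > 0. Violating.
Others report (6, 6, 6): truth gives 0; no alternative beats it.
Others report (6, 6, 10): truth gives 0; no alternative beats it.
(Checking all 64 profiles: 4 have a profitable deviation, 60 do not.)

4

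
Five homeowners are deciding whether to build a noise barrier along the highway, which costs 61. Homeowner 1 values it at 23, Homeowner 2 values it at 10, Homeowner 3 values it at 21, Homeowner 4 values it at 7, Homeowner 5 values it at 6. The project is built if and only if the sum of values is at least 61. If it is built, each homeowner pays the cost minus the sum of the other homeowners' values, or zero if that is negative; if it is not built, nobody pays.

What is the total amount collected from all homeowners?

Total value 67 ≥ cost 61, so it is built.
Homeowner 1: others sum to 44; max(0, 61 - 44) = 17.
Homeowner 2: others sum to 57; max(0, 61 - 57) = 4.
Homeowner 3: others sum to 46; max(0, 61 - 46) = 15.
Homeowner 4: others sum to 60; max(0, 61 - 60) = 1.
Homeowner 5: others sum to 61; max(0, 61 - 61) = 0.
Total collected = 17 + 4 + 15 + 1 + 0 = 37.

37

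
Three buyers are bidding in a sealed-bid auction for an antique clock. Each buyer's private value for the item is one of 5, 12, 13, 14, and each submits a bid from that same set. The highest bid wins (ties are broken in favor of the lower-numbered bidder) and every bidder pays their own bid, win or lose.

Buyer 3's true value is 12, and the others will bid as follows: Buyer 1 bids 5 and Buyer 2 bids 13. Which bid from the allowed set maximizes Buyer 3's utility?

Bid 5: loses but pays 5, utility -5.
Bid 12: loses but pays 12, utility -12.
Bid 13: loses but pays 13, utility -13.
Bid 14: wins, pays 14, utility 12 - 14 = -2.
The best choice is 14 with utility -2.

14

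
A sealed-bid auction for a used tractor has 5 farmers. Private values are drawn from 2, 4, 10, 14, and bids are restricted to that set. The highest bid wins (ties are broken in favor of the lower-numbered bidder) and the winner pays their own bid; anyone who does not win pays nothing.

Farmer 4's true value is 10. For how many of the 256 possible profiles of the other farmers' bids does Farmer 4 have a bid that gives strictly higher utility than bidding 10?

Others bid (2, 2, 2, 2): truth gives 0; bid 4 gives 6 > 0. Violating.
Others bid (2, 2, 2, 4): truth gives 0; bid 4 gives 6 > 0. Violating.
Others bid (2, 2, 2, 10): truth gives 0; no alternative beats it.
Others bid (2, 2, 2, 14): truth gives 0; no alternative beats it.
(Checking all 256 profiles: 2 have a profitable deviation, 254 do not.)

2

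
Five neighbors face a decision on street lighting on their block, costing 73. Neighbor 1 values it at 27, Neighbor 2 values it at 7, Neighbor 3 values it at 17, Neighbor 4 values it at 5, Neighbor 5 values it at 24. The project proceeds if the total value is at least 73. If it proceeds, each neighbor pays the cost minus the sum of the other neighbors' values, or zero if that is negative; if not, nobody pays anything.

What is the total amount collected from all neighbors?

Total value 80 ≥ cost 73, so it is built.
Neighbor 1: others sum to 53; max(0, 73 - 53) = 20.
Neighbor 2: others sum to 73; max(0, 73 - 73) = 0.
Neighbor 3: others sum to 63; max(0, 73 - 63) = 10.
Neighbor 4: others sum to 75; max(0, 73 - 75) = 0.
Neighbor 5: others sum to 56; max(0, 73 - 56) = 17.
Total collected = 20 + 0 + 10 + 0 + 17 = 47.

47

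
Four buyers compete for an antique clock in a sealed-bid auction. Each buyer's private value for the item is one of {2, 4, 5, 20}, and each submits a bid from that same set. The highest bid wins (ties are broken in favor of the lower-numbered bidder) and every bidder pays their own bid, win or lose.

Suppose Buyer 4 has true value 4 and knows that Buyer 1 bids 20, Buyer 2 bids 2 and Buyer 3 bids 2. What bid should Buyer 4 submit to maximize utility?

Bid 2: loses but pays 2, utility -2.
Bid 4: loses but pays 4, utility -4.
Bid 5: loses but pays 5, utility -5.
Bid 20: loses but pays 20, utility -20.
The best choice is 2 with utility -2.

2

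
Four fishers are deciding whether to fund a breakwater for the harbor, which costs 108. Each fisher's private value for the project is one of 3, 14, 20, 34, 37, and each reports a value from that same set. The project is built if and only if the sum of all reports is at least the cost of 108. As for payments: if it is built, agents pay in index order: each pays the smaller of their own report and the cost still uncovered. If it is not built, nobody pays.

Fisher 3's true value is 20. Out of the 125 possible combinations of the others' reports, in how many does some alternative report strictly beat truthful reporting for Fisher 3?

11

Others report (20, 37, 37): truth gives 0; report 14 gives 6 > 0. Violating.
Others report (34, 34, 34): truth gives 0; report 14 gives 6 > 0. Violating.
Others report (34, 34, 37): truth gives 0; report 3 gives 17 > 0. Violating.
Others report (34, 37, 34): truth gives 0; report 3 gives 17 > 0. Violating.
Others report (3, 3, 3): truth gives 0; no alternative beats it.
Others report (3, 3, 14): truth gives 0; no alternative beats it.
(Checking all 125 profiles: 11 have a profitable deviation, 114 do not.)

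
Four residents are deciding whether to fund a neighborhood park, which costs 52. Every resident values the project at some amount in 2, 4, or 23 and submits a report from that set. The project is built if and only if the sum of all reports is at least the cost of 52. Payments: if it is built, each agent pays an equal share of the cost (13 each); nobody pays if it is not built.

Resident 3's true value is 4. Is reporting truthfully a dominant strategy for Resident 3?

No

Consider the case where Resident 1 reports 2, Resident 2 reports 23 and Resident 4 reports 23.
Truthful report 4: project built, pays 13, utility 4 - 13 = -9.
Report 2 instead: project not built, utility 0.
Since 0 > -9, reporting 2 is strictly better here, so truthful reporting is not dominant.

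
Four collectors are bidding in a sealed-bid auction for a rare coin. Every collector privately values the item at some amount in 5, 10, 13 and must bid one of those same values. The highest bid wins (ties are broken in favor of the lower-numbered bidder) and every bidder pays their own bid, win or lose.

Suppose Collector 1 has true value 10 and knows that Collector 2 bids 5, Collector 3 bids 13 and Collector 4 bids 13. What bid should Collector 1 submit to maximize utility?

Bid 5: loses but pays 5, utility -5.
Bid 10: loses but pays 10, utility -10.
Bid 13: wins, pays 13, utility 10 - 13 = -3.
The best choice is 13 with utility -3.

13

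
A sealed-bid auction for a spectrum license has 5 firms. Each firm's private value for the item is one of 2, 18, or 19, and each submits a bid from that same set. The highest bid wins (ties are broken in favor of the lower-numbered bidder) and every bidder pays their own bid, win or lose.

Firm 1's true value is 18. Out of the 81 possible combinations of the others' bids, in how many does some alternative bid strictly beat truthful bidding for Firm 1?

66

Others bid (2, 2, 2, 2): truth gives 0; bid 2 gives 16 > 0. Violating.
Others bid (2, 2, 2, 19): truth gives -18; bid 19 gives -1 > -18. Violating.
Others bid (2, 2, 18, 19): truth gives -18; bid 19 gives -1 > -18. Violating.
Others bid (2, 2, 19, 2): truth gives -18; bid 19 gives -1 > -18. Violating.
Others bid (2, 2, 2, 18): truth gives 0; no alternative beats it.
Others bid (2, 2, 18, 2): truth gives 0; no alternative beats it.
(Checking all 81 profiles: 66 have a profitable deviation, 15 do not.)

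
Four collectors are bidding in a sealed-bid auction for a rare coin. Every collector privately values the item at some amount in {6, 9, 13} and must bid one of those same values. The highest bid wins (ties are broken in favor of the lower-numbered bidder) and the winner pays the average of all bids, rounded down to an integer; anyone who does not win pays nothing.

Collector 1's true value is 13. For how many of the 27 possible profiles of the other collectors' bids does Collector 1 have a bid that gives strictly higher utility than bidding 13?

Others bid (6, 6, 6): truth gives 6; bid 6 gives 7 > 6. Violating.
Others bid (6, 6, 9): truth gives 5; bid 9 gives 6 > 5. Violating.
Others bid (6, 9, 6): truth gives 5; bid 9 gives 6 > 5. Violating.
Others bid (6, 9, 9): truth gives 4; bid 9 gives 5 > 4. Violating.
Others bid (6, 6, 13): truth gives 4; no alternative beats it.
Others bid (6, 9, 13): truth gives 3; no alternative beats it.
(Checking all 27 profiles: 8 have a profitable deviation, 19 do not.)

8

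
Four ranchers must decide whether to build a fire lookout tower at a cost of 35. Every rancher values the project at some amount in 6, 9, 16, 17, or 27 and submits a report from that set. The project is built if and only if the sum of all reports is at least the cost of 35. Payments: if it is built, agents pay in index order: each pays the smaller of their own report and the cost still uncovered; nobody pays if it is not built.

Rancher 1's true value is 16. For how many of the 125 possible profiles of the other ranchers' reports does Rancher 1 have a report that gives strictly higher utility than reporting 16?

Others report (6, 6, 16): truth gives 0; report 9 gives 7 > 0. Violating.
Others report (6, 6, 17): truth gives 0; report 6 gives 10 > 0. Violating.
Others report (6, 6, 27): truth gives 0; report 6 gives 10 > 0. Violating.
Others report (6, 9, 16): truth gives 0; report 6 gives 10 > 0. Violating.
Others report (6, 6, 6): truth gives 0; no alternative beats it.
Others report (6, 6, 9): truth gives 0; no alternative beats it.
(Checking all 125 profiles: 118 have a profitable deviation, 7 do not.)

118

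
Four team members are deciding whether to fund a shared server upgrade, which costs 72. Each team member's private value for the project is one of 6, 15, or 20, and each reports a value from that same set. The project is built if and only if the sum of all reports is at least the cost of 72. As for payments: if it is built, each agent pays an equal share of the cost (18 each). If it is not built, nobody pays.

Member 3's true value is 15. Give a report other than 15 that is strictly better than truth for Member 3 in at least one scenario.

Suppose Member 1 reports 20, Member 2 reports 20 and Member 4 reports 20.
Report 15: project built, pays 18, utility 15 - 18 = -3.
Report 6: project not built, utility 0.
So reporting 6 beats truth here (0 > -3).

6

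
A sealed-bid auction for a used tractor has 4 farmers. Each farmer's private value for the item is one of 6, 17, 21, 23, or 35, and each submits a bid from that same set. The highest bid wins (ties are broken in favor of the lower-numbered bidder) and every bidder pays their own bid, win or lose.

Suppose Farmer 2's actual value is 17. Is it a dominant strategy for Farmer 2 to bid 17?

No

Consider the case where Farmer 1 bids 6, Farmer 3 bids 6 and Farmer 4 bids 21.
Truthful bid 17: loses but pays 17, utility -17.
Bid 6 instead: loses but pays 6, utility -6.
Since -6 > -17, bidding 6 is strictly better here, so truthful bidding is not dominant.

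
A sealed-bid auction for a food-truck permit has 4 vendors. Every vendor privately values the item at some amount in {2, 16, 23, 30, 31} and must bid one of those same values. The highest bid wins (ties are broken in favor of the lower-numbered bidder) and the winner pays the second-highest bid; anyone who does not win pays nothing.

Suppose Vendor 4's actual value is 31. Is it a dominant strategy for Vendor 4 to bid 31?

Yes

Check each profile of the others' bids and compare truth against every alternative bid.
Others bid (2, 2, 30): truth gives 1, best alternative gives 0.
Others bid (2, 16, 30): truth gives 1, best alternative gives 0.
Others bid (2, 23, 30): truth gives 1, best alternative gives 0.
Others bid (2, 30, 2): truth gives 1, best alternative gives 0.
Others bid (2, 30, 16): truth gives 1, best alternative gives 0.
Others bid (2, 30, 23): truth gives 1, best alternative gives 0.
(Remaining 119 profiles checked similarly; truth is weakly best in each.)
In every case the truthful bid is at least as good as any alternative, so it is a dominant strategy.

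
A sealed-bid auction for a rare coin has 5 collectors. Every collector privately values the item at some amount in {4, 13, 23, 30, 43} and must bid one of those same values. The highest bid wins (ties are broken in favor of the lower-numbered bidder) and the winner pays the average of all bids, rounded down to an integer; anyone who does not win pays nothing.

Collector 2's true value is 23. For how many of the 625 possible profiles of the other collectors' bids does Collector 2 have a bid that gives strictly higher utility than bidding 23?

144

Others bid (4, 4, 4, 4): truth gives 16; bid 13 gives 18 > 16. Violating.
Others bid (4, 4, 4, 13): truth gives 14; bid 13 gives 16 > 14. Violating.
Others bid (4, 4, 4, 30): truth gives 0; bid 30 gives 9 > 0. Violating.
Others bid (4, 4, 4, 43): truth gives 0; bid 43 gives 4 > 0. Violating.
Others bid (4, 4, 4, 23): truth gives 12; no alternative beats it.
Others bid (4, 4, 13, 23): truth gives 10; no alternative beats it.
(Checking all 625 profiles: 144 have a profitable deviation, 481 do not.)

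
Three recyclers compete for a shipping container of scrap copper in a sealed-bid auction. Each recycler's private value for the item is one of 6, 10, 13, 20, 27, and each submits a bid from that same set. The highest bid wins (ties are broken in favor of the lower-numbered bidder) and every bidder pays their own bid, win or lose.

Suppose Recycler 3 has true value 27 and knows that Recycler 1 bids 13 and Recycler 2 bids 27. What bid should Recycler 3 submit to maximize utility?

Bid 6: loses but pays 6, utility -6.
Bid 10: loses but pays 10, utility -10.
Bid 13: loses but pays 13, utility -13.
Bid 20: loses but pays 20, utility -20.
Bid 27: loses but pays 27, utility -27.
The best choice is 6 with utility -6.

6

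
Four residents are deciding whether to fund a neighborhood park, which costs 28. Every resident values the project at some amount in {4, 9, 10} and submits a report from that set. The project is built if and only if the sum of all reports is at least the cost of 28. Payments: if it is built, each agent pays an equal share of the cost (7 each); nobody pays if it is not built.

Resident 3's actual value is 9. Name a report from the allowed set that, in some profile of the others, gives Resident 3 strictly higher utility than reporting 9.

10

Suppose Resident 1 reports 4, Resident 2 reports 4 and Resident 4 reports 10.
Report 9: project not built, utility 0.
Report 10: project built, pays 7, utility 9 - 7 = 2.
So reporting 10 beats truth here (2 > 0).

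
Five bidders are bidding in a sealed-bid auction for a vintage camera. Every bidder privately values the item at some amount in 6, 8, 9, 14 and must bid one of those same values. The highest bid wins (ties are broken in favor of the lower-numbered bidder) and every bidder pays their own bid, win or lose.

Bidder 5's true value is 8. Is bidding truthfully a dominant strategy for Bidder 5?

Consider the case where Bidder 1 bids 6, Bidder 2 bids 6, Bidder 3 bids 6 and Bidder 4 bids 8.
Truthful bid 8: loses but pays 8, utility -8.
Bid 6 instead: loses but pays 6, utility -6.
Since -6 > -8, bidding 6 is strictly better here, so truthful bidding is not dominant.

No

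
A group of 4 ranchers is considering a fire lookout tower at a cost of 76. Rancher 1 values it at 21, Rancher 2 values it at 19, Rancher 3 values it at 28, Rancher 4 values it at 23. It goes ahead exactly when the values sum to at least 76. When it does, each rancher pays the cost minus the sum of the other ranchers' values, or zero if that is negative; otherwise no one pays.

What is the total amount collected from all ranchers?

31

Total value 91 ≥ cost 76, so it is built.
Rancher 1: others sum to 70; max(0, 76 - 70) = 6.
Rancher 2: others sum to 72; max(0, 76 - 72) = 4.
Rancher 3: others sum to 63; max(0, 76 - 63) = 13.
Rancher 4: others sum to 68; max(0, 76 - 68) = 8.
Total collected = 6 + 4 + 13 + 8 = 31.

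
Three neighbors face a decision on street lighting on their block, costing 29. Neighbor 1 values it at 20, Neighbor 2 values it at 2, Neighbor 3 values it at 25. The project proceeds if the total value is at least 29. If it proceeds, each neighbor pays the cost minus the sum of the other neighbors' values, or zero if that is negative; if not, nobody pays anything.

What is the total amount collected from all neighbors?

Total value 47 ≥ cost 29, so it is built.
Neighbor 1: others sum to 27; max(0, 29 - 27) = 2.
Neighbor 2: others sum to 45; max(0, 29 - 45) = 0.
Neighbor 3: others sum to 22; max(0, 29 - 22) = 7.
Total collected = 2 + 0 + 7 = 9.

9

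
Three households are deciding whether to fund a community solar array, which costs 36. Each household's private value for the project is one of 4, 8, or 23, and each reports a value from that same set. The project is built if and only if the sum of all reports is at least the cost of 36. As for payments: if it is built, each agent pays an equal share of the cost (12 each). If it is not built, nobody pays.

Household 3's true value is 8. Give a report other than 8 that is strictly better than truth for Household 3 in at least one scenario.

Suppose Household 1 reports 8 and Household 2 reports 23.
Report 8: project built, pays 12, utility 8 - 12 = -4.
Report 4: project not built, utility 0.
So reporting 4 beats truth here (0 > -4).

4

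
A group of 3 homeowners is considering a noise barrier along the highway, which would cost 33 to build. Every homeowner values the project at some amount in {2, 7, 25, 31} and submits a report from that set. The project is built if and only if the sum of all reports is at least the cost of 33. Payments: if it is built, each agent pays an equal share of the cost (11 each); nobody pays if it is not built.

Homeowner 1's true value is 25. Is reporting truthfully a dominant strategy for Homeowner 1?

No

Consider the case where Homeowner 2 reports 2 and Homeowner 3 reports 2.
Truthful report 25: project not built, utility 0.
Report 31 instead: project built, pays 11, utility 25 - 11 = 14.
Since 14 > 0, reporting 31 is strictly better here, so truthful reporting is not dominant.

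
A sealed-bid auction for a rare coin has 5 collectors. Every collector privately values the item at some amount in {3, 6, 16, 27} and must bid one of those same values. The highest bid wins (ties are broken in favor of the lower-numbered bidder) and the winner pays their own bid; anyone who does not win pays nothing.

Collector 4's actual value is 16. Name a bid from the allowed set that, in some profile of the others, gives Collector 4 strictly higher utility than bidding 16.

6

Suppose Collector 1 bids 3, Collector 2 bids 3, Collector 3 bids 3 and Collector 5 bids 3.
Bid 16: wins, pays 16, utility 16 - 16 = 0.
Bid 6: wins, pays 6, utility 16 - 6 = 10.
So bidding 6 beats truth here (10 > 0).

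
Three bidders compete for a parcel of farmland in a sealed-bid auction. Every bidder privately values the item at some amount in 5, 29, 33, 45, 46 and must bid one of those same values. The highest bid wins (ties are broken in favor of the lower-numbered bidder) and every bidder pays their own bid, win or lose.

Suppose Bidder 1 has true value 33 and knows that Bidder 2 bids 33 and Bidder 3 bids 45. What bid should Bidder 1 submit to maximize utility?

5

Bid 5: loses but pays 5, utility -5.
Bid 29: loses but pays 29, utility -29.
Bid 33: loses but pays 33, utility -33.
Bid 45: wins, pays 45, utility 33 - 45 = -12.
Bid 46: wins, pays 46, utility 33 - 46 = -13.
The best choice is 5 with utility -5.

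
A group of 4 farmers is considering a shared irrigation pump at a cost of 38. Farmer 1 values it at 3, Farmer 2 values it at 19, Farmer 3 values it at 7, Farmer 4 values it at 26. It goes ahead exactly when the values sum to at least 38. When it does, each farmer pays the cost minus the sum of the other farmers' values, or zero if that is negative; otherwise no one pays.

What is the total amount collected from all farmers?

Total value 55 ≥ cost 38, so it is built.
Farmer 1: others sum to 52; max(0, 38 - 52) = 0.
Farmer 2: others sum to 36; max(0, 38 - 36) = 2.
Farmer 3: others sum to 48; max(0, 38 - 48) = 0.
Farmer 4: others sum to 29; max(0, 38 - 29) = 9.
Total collected = 0 + 2 + 0 + 9 = 11.

11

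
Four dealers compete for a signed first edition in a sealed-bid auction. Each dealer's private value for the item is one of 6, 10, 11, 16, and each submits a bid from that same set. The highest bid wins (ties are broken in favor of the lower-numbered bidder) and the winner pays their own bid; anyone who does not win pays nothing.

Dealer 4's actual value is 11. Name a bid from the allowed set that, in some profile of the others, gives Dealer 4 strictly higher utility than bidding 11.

Suppose Dealer 1 bids 6, Dealer 2 bids 6 and Dealer 3 bids 6.
Bid 11: wins, pays 11, utility 11 - 11 = 0.
Bid 10: wins, pays 10, utility 11 - 10 = 1.
So bidding 10 beats truth here (1 > 0).

10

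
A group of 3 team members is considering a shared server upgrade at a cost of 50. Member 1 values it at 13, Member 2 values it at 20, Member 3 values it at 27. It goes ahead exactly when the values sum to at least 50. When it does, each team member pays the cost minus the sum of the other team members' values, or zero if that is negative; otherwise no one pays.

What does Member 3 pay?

Total value 60 ≥ cost 50, so the project is built.
The other team members' values sum to 33.
Cost minus that sum is 50 - 33 = 17.

17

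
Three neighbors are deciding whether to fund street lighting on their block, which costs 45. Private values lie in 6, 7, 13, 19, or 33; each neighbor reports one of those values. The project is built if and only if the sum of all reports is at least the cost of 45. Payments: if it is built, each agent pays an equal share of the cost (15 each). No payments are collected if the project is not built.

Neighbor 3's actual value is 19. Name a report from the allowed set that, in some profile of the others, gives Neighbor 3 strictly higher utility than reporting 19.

Suppose Neighbor 1 reports 6 and Neighbor 2 reports 6.
Report 19: project not built, utility 0.
Report 33: project built, pays 15, utility 19 - 15 = 4.
So reporting 33 beats truth here (4 > 0).

33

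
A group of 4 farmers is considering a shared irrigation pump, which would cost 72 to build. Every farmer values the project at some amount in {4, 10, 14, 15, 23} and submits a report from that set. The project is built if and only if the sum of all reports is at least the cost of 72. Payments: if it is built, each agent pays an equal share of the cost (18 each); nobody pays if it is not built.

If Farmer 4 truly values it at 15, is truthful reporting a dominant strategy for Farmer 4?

No

Consider the case where Farmer 1 reports 14, Farmer 2 reports 23 and Farmer 3 reports 23.
Truthful report 15: project built, pays 18, utility 15 - 18 = -3.
Report 4 instead: project not built, utility 0.
Since 0 > -3, reporting 4 is strictly better here, so truthful reporting is not dominant.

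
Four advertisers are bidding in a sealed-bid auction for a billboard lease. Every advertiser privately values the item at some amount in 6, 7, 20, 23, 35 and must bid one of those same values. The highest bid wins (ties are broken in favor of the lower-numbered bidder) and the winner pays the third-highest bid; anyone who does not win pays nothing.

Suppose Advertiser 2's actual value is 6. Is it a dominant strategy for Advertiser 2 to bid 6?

Yes

Check each profile of the others' bids and compare truth against every alternative bid.
Others bid (6, 7, 7): truth gives 0, best alternative gives -1.
Others bid (6, 6, 6): truth gives 0, best alternative gives 0.
Others bid (6, 6, 7): truth gives 0, best alternative gives 0.
Others bid (6, 6, 20): truth gives 0, best alternative gives 0.
Others bid (6, 6, 23): truth gives 0, best alternative gives 0.
Others bid (6, 6, 35): truth gives 0, best alternative gives 0.
(Remaining 119 profiles checked similarly; truth is weakly best in each.)
In every case the truthful bid is at least as good as any alternative, so it is a dominant strategy.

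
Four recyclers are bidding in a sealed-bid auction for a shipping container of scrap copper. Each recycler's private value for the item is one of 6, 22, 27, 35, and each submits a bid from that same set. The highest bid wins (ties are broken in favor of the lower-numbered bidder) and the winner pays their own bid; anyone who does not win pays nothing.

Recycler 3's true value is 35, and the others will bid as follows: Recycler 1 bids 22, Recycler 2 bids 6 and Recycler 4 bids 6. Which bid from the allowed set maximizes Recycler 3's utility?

27

Bid 6: loses, pays 0, utility 0.
Bid 22: loses, pays 0, utility 0.
Bid 27: wins, pays 27, utility 35 - 27 = 8.
Bid 35: wins, pays 35, utility 35 - 35 = 0.
The best choice is 27 with utility 8.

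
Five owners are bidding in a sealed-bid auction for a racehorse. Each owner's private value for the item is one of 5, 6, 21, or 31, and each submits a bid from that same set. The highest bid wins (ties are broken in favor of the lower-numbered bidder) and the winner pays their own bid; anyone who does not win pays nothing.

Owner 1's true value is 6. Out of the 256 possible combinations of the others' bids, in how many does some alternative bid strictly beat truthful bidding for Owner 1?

1

Others bid (5, 5, 5, 5): truth gives 0; bid 5 gives 1 > 0. Violating.
Others bid (5, 5, 5, 6): truth gives 0; no alternative beats it.
Others bid (5, 5, 5, 21): truth gives 0; no alternative beats it.
(Checking all 256 profiles: 1 has a profitable deviation, 255 do not.)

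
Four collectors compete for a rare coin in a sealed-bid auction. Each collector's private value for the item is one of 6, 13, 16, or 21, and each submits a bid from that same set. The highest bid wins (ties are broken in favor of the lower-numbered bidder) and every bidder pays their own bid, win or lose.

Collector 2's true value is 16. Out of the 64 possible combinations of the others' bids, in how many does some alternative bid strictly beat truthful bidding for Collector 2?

Others bid (6, 6, 6): truth gives 0; bid 13 gives 3 > 0. Violating.
Others bid (6, 6, 13): truth gives 0; bid 13 gives 3 > 0. Violating.
Others bid (6, 6, 21): truth gives -16; bid 21 gives -5 > -16. Violating.
Others bid (6, 13, 6): truth gives 0; bid 13 gives 3 > 0. Violating.
Others bid (6, 6, 16): truth gives 0; no alternative beats it.
Others bid (6, 13, 16): truth gives 0; no alternative beats it.
(Checking all 64 profiles: 50 have a profitable deviation, 14 do not.)

50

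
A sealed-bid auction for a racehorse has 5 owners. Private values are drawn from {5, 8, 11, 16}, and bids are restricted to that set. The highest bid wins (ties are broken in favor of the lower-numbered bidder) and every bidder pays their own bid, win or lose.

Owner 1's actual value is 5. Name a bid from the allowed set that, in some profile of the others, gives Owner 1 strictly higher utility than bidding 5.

8

Suppose Owner 2 bids 5, Owner 3 bids 5, Owner 4 bids 5 and Owner 5 bids 8.
Bid 5: loses but pays 5, utility -5.
Bid 8: wins, pays 8, utility 5 - 8 = -3.
So bidding 8 beats truth here (-3 > -5).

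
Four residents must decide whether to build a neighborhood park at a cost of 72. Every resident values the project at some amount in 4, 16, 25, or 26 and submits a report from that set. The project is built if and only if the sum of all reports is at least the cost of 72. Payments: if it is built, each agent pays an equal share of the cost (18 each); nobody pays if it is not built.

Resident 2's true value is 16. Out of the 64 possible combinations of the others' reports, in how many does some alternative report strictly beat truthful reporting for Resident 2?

18

Others report (4, 26, 26): truth gives -2; report 4 gives 0 > -2. Violating.
Others report (16, 16, 25): truth gives -2; report 4 gives 0 > -2. Violating.
Others report (16, 16, 26): truth gives -2; report 4 gives 0 > -2. Violating.
Others report (16, 25, 16): truth gives -2; report 4 gives 0 > -2. Violating.
Others report (4, 4, 4): truth gives 0; no alternative beats it.
Others report (4, 4, 16): truth gives 0; no alternative beats it.
(Checking all 64 profiles: 18 have a profitable deviation, 46 do not.)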